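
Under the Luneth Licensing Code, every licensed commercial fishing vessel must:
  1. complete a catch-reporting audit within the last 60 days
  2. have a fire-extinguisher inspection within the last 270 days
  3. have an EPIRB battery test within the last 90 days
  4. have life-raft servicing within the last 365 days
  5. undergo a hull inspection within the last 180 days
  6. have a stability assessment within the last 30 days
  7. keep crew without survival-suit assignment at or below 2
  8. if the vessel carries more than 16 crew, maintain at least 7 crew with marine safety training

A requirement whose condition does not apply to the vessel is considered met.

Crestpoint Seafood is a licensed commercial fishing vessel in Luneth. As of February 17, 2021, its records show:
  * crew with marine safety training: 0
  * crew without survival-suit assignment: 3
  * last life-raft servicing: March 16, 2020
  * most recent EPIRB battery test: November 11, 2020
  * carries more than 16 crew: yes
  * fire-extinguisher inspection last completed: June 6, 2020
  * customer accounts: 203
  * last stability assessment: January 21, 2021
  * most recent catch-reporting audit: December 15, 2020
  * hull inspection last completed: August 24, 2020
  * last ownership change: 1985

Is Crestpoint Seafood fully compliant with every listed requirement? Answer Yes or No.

No

1. catch-reporting audit 64 days ago vs limit 60 → not met
2. fire-extinguisher inspection 256 days ago vs limit 270 → met
3. EPIRB battery test 98 days ago vs limit 90 → not met
4. life-raft servicing 338 days ago vs limit 365 → met
5. hull inspection 177 days ago vs limit 180 → met
6. stability assessment 27 days ago vs limit 30 → met
7. crew without survival-suit assignment 3 > 2 → not met
8. condition 'carries more than 16 crew' holds; crew with marine safety training 0 < 7 → not met
Not met: 1, 3, 7, 8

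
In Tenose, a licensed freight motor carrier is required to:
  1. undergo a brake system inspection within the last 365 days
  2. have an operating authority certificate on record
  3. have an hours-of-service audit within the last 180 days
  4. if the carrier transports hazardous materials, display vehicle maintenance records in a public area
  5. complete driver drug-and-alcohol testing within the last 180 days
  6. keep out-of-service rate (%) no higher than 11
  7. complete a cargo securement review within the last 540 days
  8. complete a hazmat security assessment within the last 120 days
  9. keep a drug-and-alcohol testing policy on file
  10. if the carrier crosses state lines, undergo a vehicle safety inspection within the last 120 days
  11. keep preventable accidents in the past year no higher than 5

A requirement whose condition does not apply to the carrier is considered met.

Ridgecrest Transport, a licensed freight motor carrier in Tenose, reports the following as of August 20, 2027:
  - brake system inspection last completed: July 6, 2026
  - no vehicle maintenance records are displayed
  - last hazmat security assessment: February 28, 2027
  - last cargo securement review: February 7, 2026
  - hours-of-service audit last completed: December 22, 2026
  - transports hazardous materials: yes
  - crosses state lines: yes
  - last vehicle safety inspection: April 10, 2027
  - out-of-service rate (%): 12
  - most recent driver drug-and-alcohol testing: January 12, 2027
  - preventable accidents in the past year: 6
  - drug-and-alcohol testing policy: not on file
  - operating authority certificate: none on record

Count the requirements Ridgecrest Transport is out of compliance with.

1. brake system inspection 410 days ago vs limit 365 → not met
2. operating authority certificate absent → not met
3. hours-of-service audit 241 days ago vs limit 180 → not met
4. condition 'transports hazardous materials' holds; vehicle maintenance records absent → not met
5. driver drug-and-alcohol testing 220 days ago vs limit 180 → not met
6. out-of-service rate (%) 12 > 11 → not met
7. cargo securement review 559 days ago vs limit 540 → not met
8. hazmat security assessment 173 days ago vs limit 120 → not met
9. drug-and-alcohol testing policy absent → not met
10. condition 'crosses state lines' holds; vehicle safety inspection 132 days ago vs limit 120 → not met
11. preventable accidents in the past year 6 > 5 → not met
Not met: 11 of 11

11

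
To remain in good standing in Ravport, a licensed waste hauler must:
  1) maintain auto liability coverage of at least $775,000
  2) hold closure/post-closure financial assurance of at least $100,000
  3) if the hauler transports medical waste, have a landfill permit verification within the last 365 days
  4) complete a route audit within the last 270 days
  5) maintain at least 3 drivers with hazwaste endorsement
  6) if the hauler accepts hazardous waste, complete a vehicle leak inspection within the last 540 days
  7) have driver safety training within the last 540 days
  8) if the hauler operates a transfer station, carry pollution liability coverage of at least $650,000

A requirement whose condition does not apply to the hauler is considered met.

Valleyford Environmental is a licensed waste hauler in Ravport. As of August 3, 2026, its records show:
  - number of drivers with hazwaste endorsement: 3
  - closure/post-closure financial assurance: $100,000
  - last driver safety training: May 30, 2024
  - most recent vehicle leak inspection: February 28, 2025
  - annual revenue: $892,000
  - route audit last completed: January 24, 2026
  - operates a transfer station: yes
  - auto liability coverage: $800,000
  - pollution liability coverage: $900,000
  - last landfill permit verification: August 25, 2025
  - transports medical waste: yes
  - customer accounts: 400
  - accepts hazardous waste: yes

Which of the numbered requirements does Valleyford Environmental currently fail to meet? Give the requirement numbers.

7

1. auto liability coverage $800,000 ≥ $775,000 → met
2. closure/post-closure financial assurance $100,000 ≥ $100,000 → met
3. condition 'transports medical waste' holds; landfill permit verification 343 days ago vs limit 365 → met
4. route audit 191 days ago vs limit 270 → met
5. drivers with hazwaste endorsement 3 ≥ 3 → met
6. condition 'accepts hazardous waste' holds; vehicle leak inspection 521 days ago vs limit 540 → met
7. driver safety training 795 days ago vs limit 540 → not met
8. condition 'operates a transfer station' holds; pollution liability coverage $900,000 ≥ $650,000 → met
Not met: 7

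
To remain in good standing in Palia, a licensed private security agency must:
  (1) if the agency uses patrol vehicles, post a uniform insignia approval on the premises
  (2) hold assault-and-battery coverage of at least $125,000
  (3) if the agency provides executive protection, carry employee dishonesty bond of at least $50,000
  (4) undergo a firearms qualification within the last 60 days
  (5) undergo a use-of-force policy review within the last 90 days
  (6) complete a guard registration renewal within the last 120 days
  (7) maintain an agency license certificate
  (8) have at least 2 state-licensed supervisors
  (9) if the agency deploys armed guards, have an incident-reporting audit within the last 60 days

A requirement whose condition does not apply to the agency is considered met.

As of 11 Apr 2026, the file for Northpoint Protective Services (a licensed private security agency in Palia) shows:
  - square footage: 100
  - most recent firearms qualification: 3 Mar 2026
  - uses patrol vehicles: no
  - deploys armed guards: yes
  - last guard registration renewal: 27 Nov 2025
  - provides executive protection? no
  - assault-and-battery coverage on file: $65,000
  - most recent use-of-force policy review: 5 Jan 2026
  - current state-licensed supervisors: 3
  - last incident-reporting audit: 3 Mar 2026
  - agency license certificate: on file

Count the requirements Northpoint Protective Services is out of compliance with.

3

1. condition 'uses patrol vehicles' does not hold → requirement n/a → met
2. assault-and-battery coverage $65,000 < $125,000 → not met
3. condition 'provides executive protection' does not hold → requirement n/a → met
4. firearms qualification 39 days ago vs limit 60 → met
5. use-of-force policy review 96 days ago vs limit 90 → not met
6. guard registration renewal 135 days ago vs limit 120 → not met
7. agency license certificate present → met
8. state-licensed supervisors 3 ≥ 2 → met
9. condition 'deploys armed guards' holds; incident-reporting audit 39 days ago vs limit 60 → met
Not met: 3 of 9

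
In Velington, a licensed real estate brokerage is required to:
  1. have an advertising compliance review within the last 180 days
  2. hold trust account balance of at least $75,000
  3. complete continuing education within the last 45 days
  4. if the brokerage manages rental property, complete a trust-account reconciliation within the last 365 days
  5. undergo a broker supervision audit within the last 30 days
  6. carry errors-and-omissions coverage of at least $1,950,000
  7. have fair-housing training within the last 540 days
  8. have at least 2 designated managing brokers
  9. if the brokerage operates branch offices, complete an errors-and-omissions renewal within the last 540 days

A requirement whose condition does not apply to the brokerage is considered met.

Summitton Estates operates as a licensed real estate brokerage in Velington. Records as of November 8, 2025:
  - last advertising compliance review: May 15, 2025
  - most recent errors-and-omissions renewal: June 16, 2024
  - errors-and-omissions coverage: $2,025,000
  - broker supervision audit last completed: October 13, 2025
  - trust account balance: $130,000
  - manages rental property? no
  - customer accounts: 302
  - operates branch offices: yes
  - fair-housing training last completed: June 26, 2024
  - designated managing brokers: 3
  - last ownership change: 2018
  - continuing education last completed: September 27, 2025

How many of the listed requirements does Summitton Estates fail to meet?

1. advertising compliance review 177 days ago vs limit 180 → met
2. trust account balance $130,000 ≥ $75,000 → met
3. continuing education 42 days ago vs limit 45 → met
4. condition 'manages rental property' does not hold → requirement n/a → met
5. broker supervision audit 26 days ago vs limit 30 → met
6. errors-and-omissions coverage $2,025,000 ≥ $1,950,000 → met
7. fair-housing training 500 days ago vs limit 540 → met
8. designated managing brokers 3 ≥ 2 → met
9. condition 'operates branch offices' holds; errors-and-omissions renewal 510 days ago vs limit 540 → met
Not met: 0 of 9

0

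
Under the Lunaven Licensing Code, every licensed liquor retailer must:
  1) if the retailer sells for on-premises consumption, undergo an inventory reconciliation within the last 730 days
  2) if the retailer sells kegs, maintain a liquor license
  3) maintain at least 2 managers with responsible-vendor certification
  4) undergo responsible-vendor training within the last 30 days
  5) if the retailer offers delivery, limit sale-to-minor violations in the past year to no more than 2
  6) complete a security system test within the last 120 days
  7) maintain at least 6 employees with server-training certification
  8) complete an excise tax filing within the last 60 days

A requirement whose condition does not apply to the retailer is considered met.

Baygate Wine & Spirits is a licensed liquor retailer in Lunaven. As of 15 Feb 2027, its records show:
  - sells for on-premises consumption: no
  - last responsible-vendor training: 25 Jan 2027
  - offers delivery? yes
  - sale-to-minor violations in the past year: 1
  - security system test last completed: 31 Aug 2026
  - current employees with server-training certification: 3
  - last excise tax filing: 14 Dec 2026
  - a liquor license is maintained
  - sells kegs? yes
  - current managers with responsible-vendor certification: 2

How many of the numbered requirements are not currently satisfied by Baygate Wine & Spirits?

3

1. condition 'sells for on-premises consumption' does not hold → requirement n/a → met
2. condition 'sells kegs' holds; liquor license present → met
3. managers with responsible-vendor certification 2 ≥ 2 → met
4. responsible-vendor training 21 days ago vs limit 30 → met
5. condition 'offers delivery' holds; sale-to-minor violations in the past year 1 ≤ 2 → met
6. security system test 168 days ago vs limit 120 → not met
7. employees with server-training certification 3 < 6 → not met
8. excise tax filing 63 days ago vs limit 60 → not met
Not met: 3 of 8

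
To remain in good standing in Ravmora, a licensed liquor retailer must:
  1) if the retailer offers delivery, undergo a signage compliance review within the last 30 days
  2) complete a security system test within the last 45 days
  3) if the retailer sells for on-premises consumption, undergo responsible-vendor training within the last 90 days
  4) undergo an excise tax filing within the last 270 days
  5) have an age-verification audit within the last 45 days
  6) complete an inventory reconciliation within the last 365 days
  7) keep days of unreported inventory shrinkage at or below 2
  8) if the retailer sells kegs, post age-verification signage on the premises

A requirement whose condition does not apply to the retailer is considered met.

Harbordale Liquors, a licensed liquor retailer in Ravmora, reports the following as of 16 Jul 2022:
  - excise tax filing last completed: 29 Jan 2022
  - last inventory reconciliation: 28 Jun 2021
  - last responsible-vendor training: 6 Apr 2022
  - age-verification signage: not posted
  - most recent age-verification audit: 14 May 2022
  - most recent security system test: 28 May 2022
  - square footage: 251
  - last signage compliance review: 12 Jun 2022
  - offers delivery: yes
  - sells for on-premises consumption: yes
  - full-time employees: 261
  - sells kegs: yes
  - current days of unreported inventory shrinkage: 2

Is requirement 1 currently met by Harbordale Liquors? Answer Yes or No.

1. condition 'offers delivery' holds; signage compliance review 34 days ago vs limit 30 → not met

No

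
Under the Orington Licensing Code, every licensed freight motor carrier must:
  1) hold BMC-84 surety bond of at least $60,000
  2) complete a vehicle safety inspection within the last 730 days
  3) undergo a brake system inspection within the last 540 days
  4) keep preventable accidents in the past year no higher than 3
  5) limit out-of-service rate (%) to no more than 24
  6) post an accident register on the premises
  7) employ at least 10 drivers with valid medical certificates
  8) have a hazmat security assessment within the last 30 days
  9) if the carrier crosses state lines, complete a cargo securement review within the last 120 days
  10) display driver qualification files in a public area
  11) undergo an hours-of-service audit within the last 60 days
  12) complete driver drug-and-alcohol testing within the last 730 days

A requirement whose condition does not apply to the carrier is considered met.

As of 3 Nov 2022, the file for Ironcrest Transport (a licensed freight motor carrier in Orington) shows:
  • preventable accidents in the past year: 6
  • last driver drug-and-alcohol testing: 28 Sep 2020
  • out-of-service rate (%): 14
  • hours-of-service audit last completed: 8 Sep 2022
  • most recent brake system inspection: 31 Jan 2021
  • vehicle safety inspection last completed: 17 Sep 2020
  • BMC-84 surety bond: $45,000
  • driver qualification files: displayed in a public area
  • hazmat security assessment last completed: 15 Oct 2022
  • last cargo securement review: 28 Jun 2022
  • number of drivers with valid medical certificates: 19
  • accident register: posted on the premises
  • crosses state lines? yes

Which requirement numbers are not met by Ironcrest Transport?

1. BMC-84 surety bond $45,000 < $60,000 → not met
2. vehicle safety inspection 777 days ago vs limit 730 → not met
3. brake system inspection 641 days ago vs limit 540 → not met
4. preventable accidents in the past year 6 > 3 → not met
5. out-of-service rate (%) 14 ≤ 24 → met
6. accident register present → met
7. drivers with valid medical certificates 19 ≥ 10 → met
8. hazmat security assessment 19 days ago vs limit 30 → met
9. condition 'crosses state lines' holds; cargo securement review 128 days ago vs limit 120 → not met
10. driver qualification files present → met
11. hours-of-service audit 56 days ago vs limit 60 → met
12. driver drug-and-alcohol testing 766 days ago vs limit 730 → not met
Not met: 1, 2, 3, 4, 9, 12

1, 2, 3, 4, 9, 12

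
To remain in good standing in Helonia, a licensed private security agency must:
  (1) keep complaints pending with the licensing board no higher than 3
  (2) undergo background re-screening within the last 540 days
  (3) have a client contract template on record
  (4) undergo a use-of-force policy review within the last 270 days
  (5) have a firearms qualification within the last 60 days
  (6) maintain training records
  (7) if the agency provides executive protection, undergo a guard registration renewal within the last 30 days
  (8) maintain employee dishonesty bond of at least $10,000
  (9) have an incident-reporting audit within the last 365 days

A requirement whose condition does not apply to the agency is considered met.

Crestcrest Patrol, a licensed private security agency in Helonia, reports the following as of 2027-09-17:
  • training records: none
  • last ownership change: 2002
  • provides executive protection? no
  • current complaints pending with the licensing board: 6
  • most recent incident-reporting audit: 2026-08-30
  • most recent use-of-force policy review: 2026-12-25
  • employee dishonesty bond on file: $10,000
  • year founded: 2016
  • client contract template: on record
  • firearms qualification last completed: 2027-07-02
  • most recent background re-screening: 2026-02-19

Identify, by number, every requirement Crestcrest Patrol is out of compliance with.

1, 2, 5, 6, 9

1. complaints pending with the licensing board 6 > 3 → not met
2. background re-screening 575 days ago vs limit 540 → not met
3. client contract template present → met
4. use-of-force policy review 266 days ago vs limit 270 → met
5. firearms qualification 77 days ago vs limit 60 → not met
6. training records absent → not met
7. condition 'provides executive protection' does not hold → requirement n/a → met
8. employee dishonesty bond $10,000 ≥ $10,000 → met
9. incident-reporting audit 383 days ago vs limit 365 → not met
Not met: 1, 2, 5, 6, 9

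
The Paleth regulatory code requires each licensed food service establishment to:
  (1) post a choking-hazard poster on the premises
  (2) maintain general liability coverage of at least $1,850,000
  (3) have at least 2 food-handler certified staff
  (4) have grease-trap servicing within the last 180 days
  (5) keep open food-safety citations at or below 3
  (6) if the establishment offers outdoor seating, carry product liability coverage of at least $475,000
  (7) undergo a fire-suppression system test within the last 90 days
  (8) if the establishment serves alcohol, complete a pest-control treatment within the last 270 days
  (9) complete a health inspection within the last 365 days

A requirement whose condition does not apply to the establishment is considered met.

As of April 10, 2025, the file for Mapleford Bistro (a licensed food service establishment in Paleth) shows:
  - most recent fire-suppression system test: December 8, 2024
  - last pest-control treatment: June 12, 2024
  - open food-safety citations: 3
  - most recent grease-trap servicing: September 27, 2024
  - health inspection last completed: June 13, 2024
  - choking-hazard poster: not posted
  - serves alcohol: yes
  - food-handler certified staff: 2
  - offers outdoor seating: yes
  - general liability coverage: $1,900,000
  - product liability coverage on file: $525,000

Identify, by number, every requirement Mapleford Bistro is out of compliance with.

1. choking-hazard poster absent → not met
2. general liability coverage $1,900,000 ≥ $1,850,000 → met
3. food-handler certified staff 2 ≥ 2 → met
4. grease-trap servicing 195 days ago vs limit 180 → not met
5. open food-safety citations 3 ≤ 3 → met
6. condition 'offers outdoor seating' holds; product liability coverage $525,000 ≥ $475,000 → met
7. fire-suppression system test 123 days ago vs limit 90 → not met
8. condition 'serves alcohol' holds; pest-control treatment 302 days ago vs limit 270 → not met
9. health inspection 301 days ago vs limit 365 → met
Not met: 1, 4, 7, 8

1, 4, 7, 8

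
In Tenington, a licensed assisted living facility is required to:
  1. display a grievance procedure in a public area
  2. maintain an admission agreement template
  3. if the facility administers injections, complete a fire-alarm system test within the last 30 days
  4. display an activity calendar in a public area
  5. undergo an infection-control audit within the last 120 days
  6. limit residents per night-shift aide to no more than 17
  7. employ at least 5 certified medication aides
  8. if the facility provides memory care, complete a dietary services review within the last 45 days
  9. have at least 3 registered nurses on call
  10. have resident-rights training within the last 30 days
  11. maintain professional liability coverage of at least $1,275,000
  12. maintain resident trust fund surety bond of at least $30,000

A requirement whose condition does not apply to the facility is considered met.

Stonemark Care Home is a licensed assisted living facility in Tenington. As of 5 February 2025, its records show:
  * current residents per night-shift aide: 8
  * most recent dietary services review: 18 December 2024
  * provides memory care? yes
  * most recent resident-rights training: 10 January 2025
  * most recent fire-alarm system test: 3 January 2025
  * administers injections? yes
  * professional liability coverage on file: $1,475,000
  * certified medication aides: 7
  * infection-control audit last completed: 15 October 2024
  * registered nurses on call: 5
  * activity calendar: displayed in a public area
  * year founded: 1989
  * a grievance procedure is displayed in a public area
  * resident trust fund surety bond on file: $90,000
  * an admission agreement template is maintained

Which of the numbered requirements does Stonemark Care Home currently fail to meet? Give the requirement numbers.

1. grievance procedure present → met
2. admission agreement template present → met
3. condition 'administers injections' holds; fire-alarm system test 33 days ago vs limit 30 → not met
4. activity calendar present → met
5. infection-control audit 113 days ago vs limit 120 → met
6. residents per night-shift aide 8 ≤ 17 → met
7. certified medication aides 7 ≥ 5 → met
8. condition 'provides memory care' holds; dietary services review 49 days ago vs limit 45 → not met
9. registered nurses on call 5 ≥ 3 → met
10. resident-rights training 26 days ago vs limit 30 → met
11. professional liability coverage $1,475,000 ≥ $1,275,000 → met
12. resident trust fund surety bond $90,000 ≥ $30,000 → met
Not met: 3, 8

3, 8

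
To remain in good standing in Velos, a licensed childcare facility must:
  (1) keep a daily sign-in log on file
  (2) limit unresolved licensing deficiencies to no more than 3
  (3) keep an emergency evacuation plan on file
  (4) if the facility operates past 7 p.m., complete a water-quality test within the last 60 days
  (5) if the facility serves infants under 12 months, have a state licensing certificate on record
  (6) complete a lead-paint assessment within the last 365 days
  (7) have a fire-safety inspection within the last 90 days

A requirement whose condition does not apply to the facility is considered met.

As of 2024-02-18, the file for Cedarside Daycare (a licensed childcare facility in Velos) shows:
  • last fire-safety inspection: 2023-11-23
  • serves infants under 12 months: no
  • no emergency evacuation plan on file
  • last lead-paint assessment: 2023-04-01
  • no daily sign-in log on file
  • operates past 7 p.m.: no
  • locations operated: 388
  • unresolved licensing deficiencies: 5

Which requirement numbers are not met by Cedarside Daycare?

1, 2, 3

1. daily sign-in log absent → not met
2. unresolved licensing deficiencies 5 > 3 → not met
3. emergency evacuation plan absent → not met
4. condition 'operates past 7 p.m.' does not hold → requirement n/a → met
5. condition 'serves infants under 12 months' does not hold → requirement n/a → met
6. lead-paint assessment 323 days ago vs limit 365 → met
7. fire-safety inspection 87 days ago vs limit 90 → met
Not met: 1, 2, 3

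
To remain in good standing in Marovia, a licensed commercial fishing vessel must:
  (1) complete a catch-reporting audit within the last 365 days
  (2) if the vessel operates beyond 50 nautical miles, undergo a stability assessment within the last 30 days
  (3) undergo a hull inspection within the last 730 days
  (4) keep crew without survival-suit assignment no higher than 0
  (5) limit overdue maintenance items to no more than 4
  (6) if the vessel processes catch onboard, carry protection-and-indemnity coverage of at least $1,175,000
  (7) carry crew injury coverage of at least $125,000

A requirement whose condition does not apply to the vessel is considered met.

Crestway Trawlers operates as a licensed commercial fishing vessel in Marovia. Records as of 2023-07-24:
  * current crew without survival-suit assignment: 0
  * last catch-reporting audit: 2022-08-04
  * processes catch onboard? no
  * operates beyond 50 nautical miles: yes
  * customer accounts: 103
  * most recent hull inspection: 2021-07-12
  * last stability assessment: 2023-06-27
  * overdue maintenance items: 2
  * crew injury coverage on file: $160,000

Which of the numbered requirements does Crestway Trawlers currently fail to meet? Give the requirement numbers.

3

1. catch-reporting audit 354 days ago vs limit 365 → met
2. condition 'operates beyond 50 nautical miles' holds; stability assessment 27 days ago vs limit 30 → met
3. hull inspection 742 days ago vs limit 730 → not met
4. crew without survival-suit assignment 0 ≤ 0 → met
5. overdue maintenance items 2 ≤ 4 → met
6. condition 'processes catch onboard' does not hold → requirement n/a → met
7. crew injury coverage $160,000 ≥ $125,000 → met
Not met: 3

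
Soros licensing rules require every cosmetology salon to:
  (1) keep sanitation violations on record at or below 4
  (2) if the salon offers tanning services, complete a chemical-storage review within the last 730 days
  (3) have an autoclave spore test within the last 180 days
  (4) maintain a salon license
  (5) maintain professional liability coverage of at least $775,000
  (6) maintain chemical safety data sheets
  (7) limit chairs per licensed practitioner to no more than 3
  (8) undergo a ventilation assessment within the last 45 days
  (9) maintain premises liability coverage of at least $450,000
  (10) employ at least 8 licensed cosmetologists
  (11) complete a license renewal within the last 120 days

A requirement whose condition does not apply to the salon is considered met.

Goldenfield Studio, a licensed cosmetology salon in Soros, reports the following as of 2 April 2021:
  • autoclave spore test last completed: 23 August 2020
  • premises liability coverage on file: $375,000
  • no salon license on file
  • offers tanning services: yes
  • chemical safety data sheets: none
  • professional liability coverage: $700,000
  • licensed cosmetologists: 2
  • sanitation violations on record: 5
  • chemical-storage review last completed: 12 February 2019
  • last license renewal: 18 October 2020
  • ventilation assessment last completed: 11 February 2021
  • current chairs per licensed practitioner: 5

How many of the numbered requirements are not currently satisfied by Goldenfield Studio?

1. sanitation violations on record 5 > 4 → not met
2. condition 'offers tanning services' holds; chemical-storage review 780 days ago vs limit 730 → not met
3. autoclave spore test 222 days ago vs limit 180 → not met
4. salon license absent → not met
5. professional liability coverage $700,000 < $775,000 → not met
6. chemical safety data sheets absent → not met
7. chairs per licensed practitioner 5 > 3 → not met
8. ventilation assessment 50 days ago vs limit 45 → not met
9. premises liability coverage $375,000 < $450,000 → not met
10. licensed cosmetologists 2 < 8 → not met
11. license renewal 166 days ago vs limit 120 → not met
Not met: 11 of 11

11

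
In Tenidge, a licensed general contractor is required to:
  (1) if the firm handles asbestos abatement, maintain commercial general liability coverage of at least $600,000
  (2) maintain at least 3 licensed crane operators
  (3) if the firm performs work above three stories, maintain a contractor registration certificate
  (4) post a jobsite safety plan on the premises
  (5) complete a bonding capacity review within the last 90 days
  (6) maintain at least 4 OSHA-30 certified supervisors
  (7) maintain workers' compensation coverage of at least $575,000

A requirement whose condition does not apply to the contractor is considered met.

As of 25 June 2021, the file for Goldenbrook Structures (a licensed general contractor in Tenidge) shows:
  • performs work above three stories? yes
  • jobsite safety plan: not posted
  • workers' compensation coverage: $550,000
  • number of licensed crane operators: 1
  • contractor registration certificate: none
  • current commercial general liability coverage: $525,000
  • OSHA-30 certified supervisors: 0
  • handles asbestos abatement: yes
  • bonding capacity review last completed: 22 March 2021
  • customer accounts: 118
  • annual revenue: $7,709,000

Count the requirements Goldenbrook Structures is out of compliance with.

7

1. condition 'handles asbestos abatement' holds; commercial general liability coverage $525,000 < $600,000 → not met
2. licensed crane operators 1 < 3 → not met
3. condition 'performs work above three stories' holds; contractor registration certificate absent → not met
4. jobsite safety plan absent → not met
5. bonding capacity review 95 days ago vs limit 90 → not met
6. OSHA-30 certified supervisors 0 < 4 → not met
7. workers' compensation coverage $550,000 < $575,000 → not met
Not met: 7 of 7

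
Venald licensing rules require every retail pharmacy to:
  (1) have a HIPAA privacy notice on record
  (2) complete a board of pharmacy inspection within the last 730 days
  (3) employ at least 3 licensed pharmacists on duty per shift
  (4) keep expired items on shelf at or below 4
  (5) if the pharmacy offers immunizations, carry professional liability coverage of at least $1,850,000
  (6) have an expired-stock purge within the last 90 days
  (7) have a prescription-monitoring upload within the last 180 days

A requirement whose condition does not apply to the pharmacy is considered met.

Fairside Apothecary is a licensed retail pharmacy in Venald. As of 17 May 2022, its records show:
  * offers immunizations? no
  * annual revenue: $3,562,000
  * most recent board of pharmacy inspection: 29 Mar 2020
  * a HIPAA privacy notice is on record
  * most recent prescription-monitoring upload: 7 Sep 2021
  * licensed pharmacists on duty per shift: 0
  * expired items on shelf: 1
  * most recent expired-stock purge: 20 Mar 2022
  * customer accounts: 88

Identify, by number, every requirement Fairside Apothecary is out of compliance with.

2, 3, 7

1. HIPAA privacy notice present → met
2. board of pharmacy inspection 779 days ago vs limit 730 → not met
3. licensed pharmacists on duty per shift 0 < 3 → not met
4. expired items on shelf 1 ≤ 4 → met
5. condition 'offers immunizations' does not hold → requirement n/a → met
6. expired-stock purge 58 days ago vs limit 90 → met
7. prescription-monitoring upload 252 days ago vs limit 180 → not met
Not met: 2, 3, 7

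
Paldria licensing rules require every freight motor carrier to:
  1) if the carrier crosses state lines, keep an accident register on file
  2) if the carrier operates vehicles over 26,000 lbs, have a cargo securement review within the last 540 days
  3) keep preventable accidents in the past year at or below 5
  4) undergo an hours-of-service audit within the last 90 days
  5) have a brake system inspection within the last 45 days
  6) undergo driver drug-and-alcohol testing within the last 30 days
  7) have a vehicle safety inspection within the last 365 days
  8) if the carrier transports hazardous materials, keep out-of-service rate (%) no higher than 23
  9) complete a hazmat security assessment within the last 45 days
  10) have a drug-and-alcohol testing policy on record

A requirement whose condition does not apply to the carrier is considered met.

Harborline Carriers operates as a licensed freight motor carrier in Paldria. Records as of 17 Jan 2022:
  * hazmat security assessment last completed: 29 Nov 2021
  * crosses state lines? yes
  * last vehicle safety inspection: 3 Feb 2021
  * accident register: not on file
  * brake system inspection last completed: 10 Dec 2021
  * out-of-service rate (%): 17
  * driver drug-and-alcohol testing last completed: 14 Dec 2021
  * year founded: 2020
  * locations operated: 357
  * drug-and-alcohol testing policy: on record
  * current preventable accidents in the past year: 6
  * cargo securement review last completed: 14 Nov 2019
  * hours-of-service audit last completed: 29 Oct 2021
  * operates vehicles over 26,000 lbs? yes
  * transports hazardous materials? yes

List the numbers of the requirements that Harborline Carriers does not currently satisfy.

1. condition 'crosses state lines' holds; accident register absent → not met
2. condition 'operates vehicles over 26,000 lbs' holds; cargo securement review 795 days ago vs limit 540 → not met
3. preventable accidents in the past year 6 > 5 → not met
4. hours-of-service audit 80 days ago vs limit 90 → met
5. brake system inspection 38 days ago vs limit 45 → met
6. driver drug-and-alcohol testing 34 days ago vs limit 30 → not met
7. vehicle safety inspection 348 days ago vs limit 365 → met
8. condition 'transports hazardous materials' holds; out-of-service rate (%) 17 ≤ 23 → met
9. hazmat security assessment 49 days ago vs limit 45 → not met
10. drug-and-alcohol testing policy present → met
Not met: 1, 2, 3, 6, 9

1, 2, 3, 6, 9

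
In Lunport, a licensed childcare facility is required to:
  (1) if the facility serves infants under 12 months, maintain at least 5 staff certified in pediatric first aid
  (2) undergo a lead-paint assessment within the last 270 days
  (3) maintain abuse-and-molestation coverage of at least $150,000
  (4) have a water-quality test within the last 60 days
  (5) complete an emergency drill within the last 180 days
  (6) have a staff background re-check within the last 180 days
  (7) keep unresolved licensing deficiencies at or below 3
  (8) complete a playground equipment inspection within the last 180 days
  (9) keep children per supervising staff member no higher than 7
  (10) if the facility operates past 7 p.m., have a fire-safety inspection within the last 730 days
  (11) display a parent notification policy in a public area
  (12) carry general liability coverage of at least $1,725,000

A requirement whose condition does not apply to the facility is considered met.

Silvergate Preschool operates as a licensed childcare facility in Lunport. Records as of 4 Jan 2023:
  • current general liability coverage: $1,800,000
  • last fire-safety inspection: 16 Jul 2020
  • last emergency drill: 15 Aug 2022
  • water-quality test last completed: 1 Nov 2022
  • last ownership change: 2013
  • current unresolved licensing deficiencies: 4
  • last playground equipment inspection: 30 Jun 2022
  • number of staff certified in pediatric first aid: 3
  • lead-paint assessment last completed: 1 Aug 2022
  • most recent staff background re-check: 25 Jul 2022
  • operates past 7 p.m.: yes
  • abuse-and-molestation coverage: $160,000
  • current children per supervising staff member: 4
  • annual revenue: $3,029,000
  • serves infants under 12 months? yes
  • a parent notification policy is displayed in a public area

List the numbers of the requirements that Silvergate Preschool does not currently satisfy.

1, 4, 7, 8, 10

1. condition 'serves infants under 12 months' holds; staff certified in pediatric first aid 3 < 5 → not met
2. lead-paint assessment 156 days ago vs limit 270 → met
3. abuse-and-molestation coverage $160,000 ≥ $150,000 → met
4. water-quality test 64 days ago vs limit 60 → not met
5. emergency drill 142 days ago vs limit 180 → met
6. staff background re-check 163 days ago vs limit 180 → met
7. unresolved licensing deficiencies 4 > 3 → not met
8. playground equipment inspection 188 days ago vs limit 180 → not met
9. children per supervising staff member 4 ≤ 7 → met
10. condition 'operates past 7 p.m.' holds; fire-safety inspection 902 days ago vs limit 730 → not met
11. parent notification policy present → met
12. general liability coverage $1,800,000 ≥ $1,725,000 → met
Not met: 1, 4, 7, 8, 10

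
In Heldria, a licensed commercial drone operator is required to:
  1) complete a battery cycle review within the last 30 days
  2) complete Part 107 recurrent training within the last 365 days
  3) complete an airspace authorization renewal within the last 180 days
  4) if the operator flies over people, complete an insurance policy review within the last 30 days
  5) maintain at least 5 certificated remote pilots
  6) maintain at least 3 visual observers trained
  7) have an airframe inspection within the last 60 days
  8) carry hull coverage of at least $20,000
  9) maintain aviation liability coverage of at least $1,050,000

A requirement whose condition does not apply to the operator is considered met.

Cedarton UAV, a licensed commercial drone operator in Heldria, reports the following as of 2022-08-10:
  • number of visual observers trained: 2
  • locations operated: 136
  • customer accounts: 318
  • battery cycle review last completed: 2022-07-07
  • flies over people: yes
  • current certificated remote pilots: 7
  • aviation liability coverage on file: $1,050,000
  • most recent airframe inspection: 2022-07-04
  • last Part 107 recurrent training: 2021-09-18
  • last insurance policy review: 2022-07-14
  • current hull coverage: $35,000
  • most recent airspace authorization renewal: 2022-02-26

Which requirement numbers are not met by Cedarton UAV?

1, 6

1. battery cycle review 34 days ago vs limit 30 → not met
2. Part 107 recurrent training 326 days ago vs limit 365 → met
3. airspace authorization renewal 165 days ago vs limit 180 → met
4. condition 'flies over people' holds; insurance policy review 27 days ago vs limit 30 → met
5. certificated remote pilots 7 ≥ 5 → met
6. visual observers trained 2 < 3 → not met
7. airframe inspection 37 days ago vs limit 60 → met
8. hull coverage $35,000 ≥ $20,000 → met
9. aviation liability coverage $1,050,000 ≥ $1,050,000 → met
Not met: 1, 6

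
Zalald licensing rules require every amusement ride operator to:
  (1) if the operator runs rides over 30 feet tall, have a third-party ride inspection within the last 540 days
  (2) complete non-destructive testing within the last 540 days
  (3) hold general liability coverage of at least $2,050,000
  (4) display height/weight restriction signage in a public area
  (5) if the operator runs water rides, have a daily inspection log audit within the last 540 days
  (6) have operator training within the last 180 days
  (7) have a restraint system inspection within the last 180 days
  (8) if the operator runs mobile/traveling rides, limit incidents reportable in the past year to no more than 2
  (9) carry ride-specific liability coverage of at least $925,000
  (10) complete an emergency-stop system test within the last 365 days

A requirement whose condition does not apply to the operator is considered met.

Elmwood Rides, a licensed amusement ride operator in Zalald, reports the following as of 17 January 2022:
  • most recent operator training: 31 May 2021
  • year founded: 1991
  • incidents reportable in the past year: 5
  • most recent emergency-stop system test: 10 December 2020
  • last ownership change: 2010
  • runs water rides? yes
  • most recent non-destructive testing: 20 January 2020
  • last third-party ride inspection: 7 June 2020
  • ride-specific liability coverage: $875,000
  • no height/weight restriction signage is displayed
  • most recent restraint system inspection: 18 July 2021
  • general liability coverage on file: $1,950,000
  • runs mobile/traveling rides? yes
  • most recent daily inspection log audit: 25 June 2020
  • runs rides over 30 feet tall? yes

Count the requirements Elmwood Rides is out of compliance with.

10

1. condition 'runs rides over 30 feet tall' holds; third-party ride inspection 589 days ago vs limit 540 → not met
2. non-destructive testing 728 days ago vs limit 540 → not met
3. general liability coverage $1,950,000 < $2,050,000 → not met
4. height/weight restriction signage absent → not met
5. condition 'runs water rides' holds; daily inspection log audit 571 days ago vs limit 540 → not met
6. operator training 231 days ago vs limit 180 → not met
7. restraint system inspection 183 days ago vs limit 180 → not met
8. condition 'runs mobile/traveling rides' holds; incidents reportable in the past year 5 > 2 → not met
9. ride-specific liability coverage $875,000 < $925,000 → not met
10. emergency-stop system test 403 days ago vs limit 365 → not met
Not met: 10 of 10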